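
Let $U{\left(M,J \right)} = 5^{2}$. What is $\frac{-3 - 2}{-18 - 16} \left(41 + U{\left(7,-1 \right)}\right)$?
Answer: $\frac{165}{17} \approx 9.7059$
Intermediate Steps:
$U{\left(M,J \right)} = 25$
$\frac{-3 - 2}{-18 - 16} \left(41 + U{\left(7,-1 \right)}\right) = \frac{-3 - 2}{-18 - 16} \left(41 + 25\right) = - \frac{5}{-34} \cdot 66 = \left(-5\right) \left(- \frac{1}{34}\right) 66 = \frac{5}{34} \cdot 66 = \frac{165}{17}$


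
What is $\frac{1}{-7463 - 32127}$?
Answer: $- \frac{1}{39590} \approx -2.5259 \cdot 10^{-5}$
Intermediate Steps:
$\frac{1}{-7463 - 32127} = \frac{1}{-39590} = - \frac{1}{39590}$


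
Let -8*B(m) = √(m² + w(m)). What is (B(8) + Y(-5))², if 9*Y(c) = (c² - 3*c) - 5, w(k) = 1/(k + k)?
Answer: 1337425/82944 - 175*√41/144 ≈ 8.3429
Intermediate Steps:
w(k) = 1/(2*k)
B(m) = -√(m² + 1/(2*m))/8
Y(c) = -5/9 - c/3 + c²/9 (Y(c) = ((c² - 3*c) - 5)/9 = (-5 + c² - 3*c)/9 = -5/9 - c/3 + c²/9)
(B(8) + Y(-5))² = (-√2*√((1 + 2*8³)/8)/16 + (-5/9 - ⅓*(-5) + (⅑)*(-5)²))² = (-√2*√((1 + 2*512)/8)/16 + (-5/9 + 5/3 + (⅑)*25))² = (-√2*√((1 + 1024)/8)/16 + (-5/9 + 5/3 + 25/9))² = (-√2*√((⅛)*1025)/16 + 35/9)² = (-√2*√(1025/8)/16 + 35/9)² = (-√2*5*√82/4/16 + 35/9)² = (-5*√41/32 + 35/9)² = (35/9 - 5*√41/32)²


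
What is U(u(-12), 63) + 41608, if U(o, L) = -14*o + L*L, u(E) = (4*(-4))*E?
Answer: 42889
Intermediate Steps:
u(E) = -16*E
U(o, L) = L**2 - 14*o (U(o, L) = -14*o + L**2 = L**2 - 14*o)
U(u(-12), 63) + 41608 = (63**2 - (-224)*(-12)) + 41608 = (3969 - 14*192) + 41608 = (3969 - 2688) + 41608 = 1281 + 41608 = 42889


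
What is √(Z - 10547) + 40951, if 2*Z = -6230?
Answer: 40951 + 3*I*√1518 ≈ 40951.0 + 116.88*I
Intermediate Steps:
Z = -3115 (Z = (½)*(-6230) = -3115)
√(Z - 10547) + 40951 = √(-3115 - 10547) + 40951 = √(-13662) + 40951 = 3*I*√1518 + 40951 = 40951 + 3*I*√1518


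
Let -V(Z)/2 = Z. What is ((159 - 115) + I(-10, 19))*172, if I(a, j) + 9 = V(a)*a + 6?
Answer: -27348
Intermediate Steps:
V(Z) = -2*Z
I(a, j) = -3 - 2*a² (I(a, j) = -9 + ((-2*a)*a + 6) = -9 + (-2*a² + 6) = -9 + (6 - 2*a²) = -3 - 2*a²)
((159 - 115) + I(-10, 19))*172 = ((159 - 115) + (-3 - 2*(-10)²))*172 = (44 + (-3 - 2*100))*172 = (44 + (-3 - 200))*172 = (44 - 203)*172 = -159*172 = -27348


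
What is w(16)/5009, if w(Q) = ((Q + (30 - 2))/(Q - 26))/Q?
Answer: -11/200360 ≈ -5.4901e-5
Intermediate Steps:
w(Q) = (28 + Q)/(Q*(-26 + Q)) (w(Q) = ((Q + 28)/(-26 + Q))/Q = ((28 + Q)/(-26 + Q))/Q = (28 + Q)/(Q*(-26 + Q)))
w(16)/5009 = ((28 + 16)/(16*(-26 + 16)))/5009 = ((1/16)*44/(-10))*(1/5009) = ((1/16)*(-1/10)*44)*(1/5009) = -11/40*1/5009 = -11/200360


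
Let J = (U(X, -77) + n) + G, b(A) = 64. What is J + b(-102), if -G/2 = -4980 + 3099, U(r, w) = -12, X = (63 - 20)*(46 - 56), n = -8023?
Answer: -4209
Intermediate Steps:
X = -430 (X = 43*(-10) = -430)
G = 3762 (G = -2*(-4980 + 3099) = -2*(-1881) = 3762)
J = -4273 (J = (-12 - 8023) + 3762 = -8035 + 3762 = -4273)
J + b(-102) = -4273 + 64 = -4209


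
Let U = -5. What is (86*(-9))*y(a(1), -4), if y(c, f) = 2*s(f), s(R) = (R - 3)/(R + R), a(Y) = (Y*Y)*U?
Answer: -2709/2 ≈ -1354.5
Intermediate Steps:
a(Y) = -5*Y² (a(Y) = (Y*Y)*(-5) = Y²*(-5) = -5*Y²)
s(R) = (-3 + R)/(2*R) (s(R) = (-3 + R)/((2*R)) = (-3 + R)*(1/(2*R)) = (-3 + R)/(2*R))
y(c, f) = (-3 + f)/f (y(c, f) = 2*((-3 + f)/(2*f)) = (-3 + f)/f)
(86*(-9))*y(a(1), -4) = (86*(-9))*((-3 - 4)/(-4)) = -(-387)*(-7)/2 = -774*7/4 = -2709/2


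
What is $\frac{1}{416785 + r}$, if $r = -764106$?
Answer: $- \frac{1}{347321} \approx -2.8792 \cdot 10^{-6}$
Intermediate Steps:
$\frac{1}{416785 + r} = \frac{1}{416785 - 764106} = \frac{1}{-347321} = - \frac{1}{347321}$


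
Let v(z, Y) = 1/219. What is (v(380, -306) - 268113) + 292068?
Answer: 5246146/219 ≈ 23955.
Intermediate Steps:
v(z, Y) = 1/219
(v(380, -306) - 268113) + 292068 = (1/219 - 268113) + 292068 = -58716746/219 + 292068 = 5246146/219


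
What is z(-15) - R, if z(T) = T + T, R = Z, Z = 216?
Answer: -246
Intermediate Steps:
R = 216
z(T) = 2*T
z(-15) - R = 2*(-15) - 1*216 = -30 - 216 = -246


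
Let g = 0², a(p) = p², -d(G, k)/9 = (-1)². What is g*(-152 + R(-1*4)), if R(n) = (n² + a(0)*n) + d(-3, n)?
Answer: 0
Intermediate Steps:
d(G, k) = -9 (d(G, k) = -9*(-1)² = -9*1 = -9)
g = 0
R(n) = -9 + n² (R(n) = (n² + 0²*n) - 9 = (n² + 0*n) - 9 = (n² + 0) - 9 = n² - 9 = -9 + n²)
g*(-152 + R(-1*4)) = 0*(-152 + (-9 + (-1*4)²)) = 0*(-152 + (-9 + (-4)²)) = 0*(-152 + (-9 + 16)) = 0*(-152 + 7) = 0*(-145) = 0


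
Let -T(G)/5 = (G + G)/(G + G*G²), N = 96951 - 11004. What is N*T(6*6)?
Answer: -859470/1297 ≈ -662.66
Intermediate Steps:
N = 85947
T(G) = -10*G/(G + G³) (T(G) = -5*(G + G)/(G + G*G²) = -5*2*G/(G + G³) = -10*G/(G + G³))
N*T(6*6) = 85947*(-10/(1 + (6*6)²)) = 85947*(-10/(1 + 36²)) = 85947*(-10/(1 + 1296)) = 85947*(-10/1297) = -859470/1297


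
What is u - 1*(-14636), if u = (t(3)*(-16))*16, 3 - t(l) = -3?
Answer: 13100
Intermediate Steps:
t(l) = 6 (t(l) = 3 - 1*(-3) = 3 + 3 = 6)
u = -1536 (u = (6*(-16))*16 = -96*16 = -1536)
u - 1*(-14636) = -1536 - 1*(-14636) = -1536 + 14636 = 13100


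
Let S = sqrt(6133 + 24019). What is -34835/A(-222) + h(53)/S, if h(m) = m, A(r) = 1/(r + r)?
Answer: 15466740 + 53*sqrt(7538)/15076 ≈ 1.5467e+7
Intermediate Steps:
S = 2*sqrt(7538) (S = sqrt(30152) = 2*sqrt(7538) ≈ 173.64)
A(r) = 1/(2*r)
-34835/A(-222) + h(53)/S = -34835/((1/2)/(-222)) + 53/((2*sqrt(7538))) = -34835/((1/2)*(-1/222)) + 53*(sqrt(7538)/15076) = -34835/(-1/444) + 53*sqrt(7538)/15076 = -34835*(-444) + 53*sqrt(7538)/15076 = 15466740 + 53*sqrt(7538)/15076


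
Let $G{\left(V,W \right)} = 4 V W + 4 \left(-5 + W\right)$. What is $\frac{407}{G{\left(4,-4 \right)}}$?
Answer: $- \frac{407}{100} \approx -4.07$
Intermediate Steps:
$G{\left(V,W \right)} = -20 + 4 W + 4 V W$ ($G{\left(V,W \right)} = 4 V W + \left(-20 + 4 W\right) = -20 + 4 W + 4 V W$)
$\frac{407}{G{\left(4,-4 \right)}} = \frac{407}{-20 + 4 \left(-4\right) + 4 \cdot 4 \left(-4\right)} = \frac{407}{-20 - 16 - 64} = \frac{407}{-100} = 407 \left(- \frac{1}{100}\right) = - \frac{407}{100}$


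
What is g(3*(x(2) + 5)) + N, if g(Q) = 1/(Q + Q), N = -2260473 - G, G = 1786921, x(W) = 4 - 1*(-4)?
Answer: -315696731/78 ≈ -4.0474e+6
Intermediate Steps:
x(W) = 8 (x(W) = 4 + 4 = 8)
N = -4047394 (N = -2260473 - 1*1786921 = -2260473 - 1786921 = -4047394)
g(Q) = 1/(2*Q)
g(3*(x(2) + 5)) + N = 1/(2*((3*(8 + 5)))) - 4047394 = 1/(2*((3*13))) - 4047394 = (1/2)/39 - 4047394 = (1/2)*(1/39) - 4047394 = 1/78 - 4047394 = -315696731/78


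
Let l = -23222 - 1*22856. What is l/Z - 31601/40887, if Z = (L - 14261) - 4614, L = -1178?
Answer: 113663303/74537001 ≈ 1.5249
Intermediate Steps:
Z = -20053 (Z = (-1178 - 14261) - 4614 = -15439 - 4614 = -20053)
l = -46078 (l = -23222 - 22856 = -46078)
l/Z - 31601/40887 = -46078/(-20053) - 31601/40887 = -46078*(-1/20053) - 31601*1/40887 = 46078/20053 - 31601/40887 = 113663303/74537001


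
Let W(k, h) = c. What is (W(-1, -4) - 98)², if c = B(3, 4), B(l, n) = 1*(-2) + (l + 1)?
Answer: 9216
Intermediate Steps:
B(l, n) = -1 + l (B(l, n) = -2 + (1 + l) = -1 + l)
c = 2 (c = -1 + 3 = 2)
W(k, h) = 2
(W(-1, -4) - 98)² = (2 - 98)² = (-96)² = 9216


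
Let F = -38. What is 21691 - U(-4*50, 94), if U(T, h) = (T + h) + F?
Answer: 21835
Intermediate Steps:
U(T, h) = -38 + T + h (U(T, h) = (T + h) - 38 = -38 + T + h)
21691 - U(-4*50, 94) = 21691 - (-38 - 4*50 + 94) = 21691 - (-38 - 200 + 94) = 21691 - 1*(-144) = 21691 + 144 = 21835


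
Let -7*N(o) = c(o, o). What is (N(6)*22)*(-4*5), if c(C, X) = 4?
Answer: 1760/7 ≈ 251.43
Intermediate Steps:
N(o) = -4/7 (N(o) = -⅐*4 = -4/7)
(N(6)*22)*(-4*5) = (-4/7*22)*(-4*5) = -88/7*(-20) = 1760/7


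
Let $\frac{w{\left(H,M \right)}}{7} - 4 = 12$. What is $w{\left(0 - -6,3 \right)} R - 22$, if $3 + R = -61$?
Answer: $-7190$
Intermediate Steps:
$w{\left(H,M \right)} = 112$ ($w{\left(H,M \right)} = 28 + 7 \cdot 12 = 28 + 84 = 112$)
$R = -64$ ($R = -3 - 61 = -64$)
$w{\left(0 - -6,3 \right)} R - 22 = 112 \left(-64\right) - 22 = -7168 - 22 = -7190$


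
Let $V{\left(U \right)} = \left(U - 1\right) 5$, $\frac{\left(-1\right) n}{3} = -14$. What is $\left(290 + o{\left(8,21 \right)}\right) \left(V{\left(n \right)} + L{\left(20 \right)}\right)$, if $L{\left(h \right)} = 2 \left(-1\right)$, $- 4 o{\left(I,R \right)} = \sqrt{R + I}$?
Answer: $58870 - \frac{203 \sqrt{29}}{4} \approx 58597.0$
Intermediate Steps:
$n = 42$ ($n = \left(-3\right) \left(-14\right) = 42$)
$o{\left(I,R \right)} = - \frac{\sqrt{I + R}}{4}$ ($o{\left(I,R \right)} = - \frac{\sqrt{R + I}}{4} = - \frac{\sqrt{I + R}}{4}$)
$L{\left(h \right)} = -2$
$V{\left(U \right)} = -5 + 5 U$ ($V{\left(U \right)} = \left(-1 + U\right) 5 = -5 + 5 U$)
$\left(290 + o{\left(8,21 \right)}\right) \left(V{\left(n \right)} + L{\left(20 \right)}\right) = \left(290 - \frac{\sqrt{8 + 21}}{4}\right) \left(\left(-5 + 5 \cdot 42\right) - 2\right) = \left(290 - \frac{\sqrt{29}}{4}\right) \left(\left(-5 + 210\right) - 2\right) = \left(290 - \frac{\sqrt{29}}{4}\right) \left(205 - 2\right) = \left(290 - \frac{\sqrt{29}}{4}\right) 203 = 58870 - \frac{203 \sqrt{29}}{4}$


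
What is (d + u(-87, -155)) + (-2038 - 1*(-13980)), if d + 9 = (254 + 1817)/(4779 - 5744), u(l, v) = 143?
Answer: 11651269/965 ≈ 12074.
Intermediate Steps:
d = -10756/965 (d = -9 + (254 + 1817)/(4779 - 5744) = -9 + 2071/(-965) = -9 + 2071*(-1/965) = -9 - 2071/965 = -10756/965 ≈ -11.146)
(d + u(-87, -155)) + (-2038 - 1*(-13980)) = (-10756/965 + 143) + (-2038 - 1*(-13980)) = 127239/965 + (-2038 + 13980) = 127239/965 + 11942 = 11651269/965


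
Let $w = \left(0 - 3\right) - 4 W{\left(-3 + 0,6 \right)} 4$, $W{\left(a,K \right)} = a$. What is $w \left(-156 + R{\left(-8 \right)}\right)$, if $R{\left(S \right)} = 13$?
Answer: $20592$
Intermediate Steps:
$w = -144$ ($w = \left(0 - 3\right) - 4 \left(-3 + 0\right) 4 = - 3 \left(-4\right) \left(-3\right) 4 = - 3 \cdot 12 \cdot 4 = \left(-3\right) 48 = -144$)
$w \left(-156 + R{\left(-8 \right)}\right) = - 144 \left(-156 + 13\right) = \left(-144\right) \left(-143\right) = 20592$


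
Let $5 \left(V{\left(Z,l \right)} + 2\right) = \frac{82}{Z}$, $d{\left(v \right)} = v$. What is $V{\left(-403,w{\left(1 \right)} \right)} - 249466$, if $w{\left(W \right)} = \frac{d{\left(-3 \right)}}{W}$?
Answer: $- \frac{502678102}{2015} \approx -2.4947 \cdot 10^{5}$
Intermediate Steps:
$w{\left(W \right)} = - \frac{3}{W}$
$V{\left(Z,l \right)} = -2 + \frac{82}{5 Z}$ ($V{\left(Z,l \right)} = -2 + \frac{82 \frac{1}{Z}}{5} = -2 + \frac{82}{5 Z}$)
$V{\left(-403,w{\left(1 \right)} \right)} - 249466 = \left(-2 + \frac{82}{5 \left(-403\right)}\right) - 249466 = \left(-2 + \frac{82}{5} \left(- \frac{1}{403}\right)\right) - 249466 = \left(-2 - \frac{82}{2015}\right) - 249466 = - \frac{4112}{2015} - 249466 = - \frac{502678102}{2015}$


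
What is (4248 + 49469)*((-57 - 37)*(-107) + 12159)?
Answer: 1193430589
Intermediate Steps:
(4248 + 49469)*((-57 - 37)*(-107) + 12159) = 53717*(-94*(-107) + 12159) = 53717*(10058 + 12159) = 53717*22217 = 1193430589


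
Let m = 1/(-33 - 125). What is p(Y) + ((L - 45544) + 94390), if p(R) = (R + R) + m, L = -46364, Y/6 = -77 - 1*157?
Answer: -51509/158 ≈ -326.01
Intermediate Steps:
Y = -1404 (Y = 6*(-77 - 1*157) = 6*(-77 - 157) = 6*(-234) = -1404)
m = -1/158 (m = 1/(-158) = -1/158 ≈ -0.0063291)
p(R) = -1/158 + 2*R (p(R) = (R + R) - 1/158 = 2*R - 1/158 = -1/158 + 2*R)
p(Y) + ((L - 45544) + 94390) = (-1/158 + 2*(-1404)) + ((-46364 - 45544) + 94390) = (-1/158 - 2808) + (-91908 + 94390) = -443665/158 + 2482 = -51509/158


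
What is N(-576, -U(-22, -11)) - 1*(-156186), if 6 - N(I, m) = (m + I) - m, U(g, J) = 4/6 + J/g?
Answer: 156768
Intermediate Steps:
U(g, J) = ⅔ + J/g (U(g, J) = 4*(⅙) + J/g = ⅔ + J/g)
N(I, m) = 6 - I (N(I, m) = 6 - ((m + I) - m) = 6 - ((I + m) - m) = 6 - I)
N(-576, -U(-22, -11)) - 1*(-156186) = (6 - 1*(-576)) - 1*(-156186) = (6 + 576) + 156186 = 582 + 156186 = 156768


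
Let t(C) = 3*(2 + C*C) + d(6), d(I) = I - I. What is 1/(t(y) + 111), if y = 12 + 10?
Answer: 1/1569 ≈ 0.00063735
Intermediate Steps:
y = 22
d(I) = 0
t(C) = 6 + 3*C² (t(C) = 3*(2 + C*C) + 0 = 3*(2 + C²) + 0 = (6 + 3*C²) + 0 = 6 + 3*C²)
1/(t(y) + 111) = 1/((6 + 3*22²) + 111) = 1/((6 + 3*484) + 111) = 1/((6 + 1452) + 111) = 1/(1458 + 111) = 1/1569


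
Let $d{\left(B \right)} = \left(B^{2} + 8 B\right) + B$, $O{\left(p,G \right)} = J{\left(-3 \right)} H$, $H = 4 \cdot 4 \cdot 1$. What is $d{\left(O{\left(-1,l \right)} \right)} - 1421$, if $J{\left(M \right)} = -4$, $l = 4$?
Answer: $2099$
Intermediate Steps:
$H = 16$ ($H = 16 \cdot 1 = 16$)
$O{\left(p,G \right)} = -64$ ($O{\left(p,G \right)} = \left(-4\right) 16 = -64$)
$d{\left(B \right)} = B^{2} + 9 B$
$d{\left(O{\left(-1,l \right)} \right)} - 1421 = - 64 \left(9 - 64\right) - 1421 = \left(-64\right) \left(-55\right) - 1421 = 3520 - 1421 = 2099$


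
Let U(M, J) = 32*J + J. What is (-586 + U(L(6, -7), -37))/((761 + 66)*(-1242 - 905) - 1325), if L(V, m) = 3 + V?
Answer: 1807/1776894 ≈ 0.0010169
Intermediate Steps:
U(M, J) = 33*J
(-586 + U(L(6, -7), -37))/((761 + 66)*(-1242 - 905) - 1325) = (-586 + 33*(-37))/((761 + 66)*(-1242 - 905) - 1325) = (-586 - 1221)/(827*(-2147) - 1325) = -1807/(-1775569 - 1325) = -1807/(-1776894) = -1807*(-1/1776894) = 1807/1776894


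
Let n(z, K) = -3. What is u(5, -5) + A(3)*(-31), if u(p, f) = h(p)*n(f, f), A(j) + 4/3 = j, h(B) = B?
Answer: -200/3 ≈ -66.667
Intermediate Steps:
A(j) = -4/3 + j
u(p, f) = -3*p (u(p, f) = p*(-3) = -3*p)
u(5, -5) + A(3)*(-31) = -3*5 + (-4/3 + 3)*(-31) = -15 + (5/3)*(-31) = -15 - 155/3 = -200/3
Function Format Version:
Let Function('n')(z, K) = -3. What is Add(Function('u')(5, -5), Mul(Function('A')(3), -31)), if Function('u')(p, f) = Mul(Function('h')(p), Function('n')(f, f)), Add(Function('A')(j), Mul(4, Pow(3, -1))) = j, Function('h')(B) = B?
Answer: Rational(-200, 3) ≈ -66.667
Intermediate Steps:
Function('A')(j) = Add(Rational(-4, 3), j)
Function('u')(p, f) = Mul(-3, p) (Function('u')(p, f) = Mul(p, -3) = Mul(-3, p))
Add(Function('u')(5, -5), Mul(Function('A')(3), -31)) = Add(Mul(-3, 5), Mul(Add(Rational(-4, 3), 3), -31)) = Add(-15, Mul(Rational(5, 3), -31)) = Add(-15, Rational(-155, 3)) = Rational(-200, 3)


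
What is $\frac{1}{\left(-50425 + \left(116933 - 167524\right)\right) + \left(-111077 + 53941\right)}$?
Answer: $- \frac{1}{158152} \approx -6.323 \cdot 10^{-6}$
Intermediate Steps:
$\frac{1}{\left(-50425 + \left(116933 - 167524\right)\right) + \left(-111077 + 53941\right)} = \frac{1}{\left(-50425 - 50591\right) - 57136} = \frac{1}{-101016 - 57136} = \frac{1}{-158152} = - \frac{1}{158152}$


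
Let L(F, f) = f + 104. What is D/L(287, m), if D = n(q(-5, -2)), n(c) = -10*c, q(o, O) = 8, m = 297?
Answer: -80/401 ≈ -0.19950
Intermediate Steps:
L(F, f) = 104 + f
D = -80 (D = -10*8 = -80)
D/L(287, m) = -80/(104 + 297) = -80/401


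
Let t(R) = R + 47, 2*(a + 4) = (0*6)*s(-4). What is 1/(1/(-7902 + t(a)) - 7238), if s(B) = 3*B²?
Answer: -7859/56883443 ≈ -0.00013816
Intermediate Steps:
a = -4 (a = -4 + ((0*6)*(3*(-4)²))/2 = -4 + (0*(3*16))/2 = -4 + (0*48)/2 = -4 + (½)*0 = -4 + 0 = -4)
t(R) = 47 + R
1/(1/(-7902 + t(a)) - 7238) = 1/(1/(-7902 + (47 - 4)) - 7238) = 1/(1/(-7902 + 43) - 7238) = 1/(1/(-7859) - 7238) = 1/(-1/7859 - 7238) = 1/(-56883443/7859) = -7859/56883443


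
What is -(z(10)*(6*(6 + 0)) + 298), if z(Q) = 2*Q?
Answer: -1018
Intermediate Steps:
-(z(10)*(6*(6 + 0)) + 298) = -((2*10)*(6*(6 + 0)) + 298) = -(20*(6*6) + 298) = -(20*36 + 298) = -(720 + 298) = -1*1018 = -1018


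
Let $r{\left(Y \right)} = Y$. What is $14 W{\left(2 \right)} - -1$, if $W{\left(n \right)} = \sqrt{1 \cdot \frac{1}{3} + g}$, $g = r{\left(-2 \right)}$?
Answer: $1 + \frac{14 i \sqrt{15}}{3} \approx 1.0 + 18.074 i$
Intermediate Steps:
$g = -2$
$W{\left(n \right)} = \frac{i \sqrt{15}}{3}$ ($W{\left(n \right)} = \sqrt{1 \cdot \frac{1}{3} - 2} = \sqrt{\frac{1}{3} - 2} = \sqrt{- \frac{5}{3}} = \frac{i \sqrt{15}}{3}$)
$14 W{\left(2 \right)} - -1 = 14 \frac{i \sqrt{15}}{3} - -1 = \frac{14 i \sqrt{15}}{3} + 1 = 1 + \frac{14 i \sqrt{15}}{3}$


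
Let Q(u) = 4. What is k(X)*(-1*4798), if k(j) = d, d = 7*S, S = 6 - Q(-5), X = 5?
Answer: -67172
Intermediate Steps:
S = 2 (S = 6 - 1*4 = 6 - 4 = 2)
d = 14 (d = 7*2 = 14)
k(j) = 14
k(X)*(-1*4798) = 14*(-1*4798) = 14*(-4798) = -67172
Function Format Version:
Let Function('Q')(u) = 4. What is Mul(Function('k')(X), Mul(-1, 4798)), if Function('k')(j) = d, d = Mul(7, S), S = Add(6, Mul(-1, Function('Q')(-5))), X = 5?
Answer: -67172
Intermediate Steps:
S = 2 (S = Add(6, Mul(-1, 4)) = Add(6, -4) = 2)
d = 14 (d = Mul(7, 2) = 14)
Function('k')(j) = 14
Mul(Function('k')(X), Mul(-1, 4798)) = Mul(14, Mul(-1, 4798)) = Mul(14, -4798) = -67172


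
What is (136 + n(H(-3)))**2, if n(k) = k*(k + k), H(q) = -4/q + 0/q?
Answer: 1577536/81 ≈ 19476.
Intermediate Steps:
H(q) = -4/q (H(q) = -4/q + 0 = -4/q)
n(k) = 2*k**2 (n(k) = k*(2*k) = 2*k**2)
(136 + n(H(-3)))**2 = (136 + 2*(-4/(-3))**2)**2 = (136 + 2*(-4*(-1/3))**2)**2 = (136 + 2*(4/3)**2)**2 = (136 + 2*(16/9))**2 = (136 + 32/9)**2 = (1256/9)**2 = 1577536/81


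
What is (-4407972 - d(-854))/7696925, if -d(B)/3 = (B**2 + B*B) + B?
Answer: -34638/7696925 ≈ -0.0045002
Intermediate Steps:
d(B) = -6*B**2 - 3*B (d(B) = -3*((B**2 + B*B) + B) = -3*((B**2 + B**2) + B) = -3*(2*B**2 + B) = -3*(B + 2*B**2) = -6*B**2 - 3*B)
(-4407972 - d(-854))/7696925 = (-4407972 - (-3)*(-854)*(1 + 2*(-854)))/7696925 = (-4407972 - (-3)*(-854)*(1 - 1708))*(1/7696925) = (-4407972 - (-3)*(-854)*(-1707))*(1/7696925) = (-4407972 - 1*(-4373334))*(1/7696925) = (-4407972 + 4373334)*(1/7696925) = -34638*1/7696925 = -34638/7696925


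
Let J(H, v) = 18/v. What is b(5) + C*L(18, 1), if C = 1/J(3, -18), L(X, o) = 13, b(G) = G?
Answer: -8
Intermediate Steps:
C = -1 (C = 1/(18/(-18)) = 1/(18*(-1/18)) = 1/(-1) = -1)
b(5) + C*L(18, 1) = 5 - 1*13 = 5 - 13 = -8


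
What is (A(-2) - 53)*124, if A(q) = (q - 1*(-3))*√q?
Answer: -6572 + 124*I*√2 ≈ -6572.0 + 175.36*I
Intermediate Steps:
A(q) = √q*(3 + q) (A(q) = (q + 3)*√q = (3 + q)*√q = √q*(3 + q))
(A(-2) - 53)*124 = (√(-2)*(3 - 2) - 53)*124 = ((I*√2)*1 - 53)*124 = (I*√2 - 53)*124 = (-53 + I*√2)*124 = -6572 + 124*I*√2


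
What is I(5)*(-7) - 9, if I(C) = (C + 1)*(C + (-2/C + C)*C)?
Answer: -1185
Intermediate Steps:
I(C) = (1 + C)*(C + C*(C - 2/C)) (I(C) = (1 + C)*(C + (C - 2/C)*C) = (1 + C)*(C + C*(C - 2/C)))
I(5)*(-7) - 9 = (-2 + 5³ - 1*5 + 2*5²)*(-7) - 9 = (-2 + 125 - 5 + 2*25)*(-7) - 9 = (-2 + 125 - 5 + 50)*(-7) - 9 = 168*(-7) - 9 = -1176 - 9 = -1185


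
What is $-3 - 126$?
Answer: $-129$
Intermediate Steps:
$-3 - 126 = -129$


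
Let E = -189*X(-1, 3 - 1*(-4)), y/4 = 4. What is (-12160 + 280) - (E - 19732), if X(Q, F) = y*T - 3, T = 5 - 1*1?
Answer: 19381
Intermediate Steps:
y = 16 (y = 4*4 = 16)
T = 4 (T = 5 - 1 = 4)
X(Q, F) = 61 (X(Q, F) = 16*4 - 3 = 64 - 3 = 61)
E = -11529 (E = -189*61 = -11529)
(-12160 + 280) - (E - 19732) = (-12160 + 280) - (-11529 - 19732) = -11880 - 1*(-31261) = -11880 + 31261 = 19381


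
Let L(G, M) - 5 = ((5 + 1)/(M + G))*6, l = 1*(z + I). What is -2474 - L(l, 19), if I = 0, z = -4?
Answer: -12407/5 ≈ -2481.4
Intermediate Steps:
l = -4 (l = 1*(-4 + 0) = 1*(-4) = -4)
L(G, M) = 5 + 36/(G + M) (L(G, M) = 5 + ((5 + 1)/(M + G))*6 = 5 + (6/(G + M))*6 = 5 + 36/(G + M))
-2474 - L(l, 19) = -2474 - (36 + 5*(-4) + 5*19)/(-4 + 19) = -2474 - (36 - 20 + 95)/15 = -2474 - 111/15 = -2474 - 1*37/5 = -2474 - 37/5 = -12407/5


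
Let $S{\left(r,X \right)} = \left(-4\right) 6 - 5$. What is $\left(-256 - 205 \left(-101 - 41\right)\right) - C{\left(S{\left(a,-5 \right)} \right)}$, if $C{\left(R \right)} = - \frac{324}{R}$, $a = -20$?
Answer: $\frac{836442}{29} \approx 28843.0$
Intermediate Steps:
$S{\left(r,X \right)} = -29$ ($S{\left(r,X \right)} = -24 - 5 = -29$)
$\left(-256 - 205 \left(-101 - 41\right)\right) - C{\left(S{\left(a,-5 \right)} \right)} = \left(-256 - 205 \left(-101 - 41\right)\right) - - \frac{324}{-29} = \left(-256 - 205 \left(-101 - 41\right)\right) - \left(-324\right) \left(- \frac{1}{29}\right) = \left(-256 - -29110\right) - \frac{324}{29} = \left(-256 + 29110\right) - \frac{324}{29} = 28854 - \frac{324}{29} = \frac{836442}{29}$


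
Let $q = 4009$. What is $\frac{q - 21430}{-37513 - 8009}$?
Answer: $\frac{5807}{15174} \approx 0.38269$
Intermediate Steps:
$\frac{q - 21430}{-37513 - 8009} = \frac{4009 - 21430}{-37513 - 8009} = - \frac{17421}{-45522} = \left(-17421\right) \left(- \frac{1}{45522}\right) = \frac{5807}{15174}$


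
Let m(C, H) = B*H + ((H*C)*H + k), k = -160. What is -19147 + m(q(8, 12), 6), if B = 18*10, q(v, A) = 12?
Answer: -17795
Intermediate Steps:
B = 180
m(C, H) = -160 + 180*H + C*H² (m(C, H) = 180*H + ((H*C)*H - 160) = 180*H + ((C*H)*H - 160) = 180*H + (C*H² - 160) = 180*H + (-160 + C*H²) = -160 + 180*H + C*H²)
-19147 + m(q(8, 12), 6) = -19147 + (-160 + 180*6 + 12*6²) = -19147 + (-160 + 1080 + 12*36) = -19147 + (-160 + 1080 + 432) = -19147 + 1352 = -17795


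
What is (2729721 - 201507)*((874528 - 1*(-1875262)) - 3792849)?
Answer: -2637076366626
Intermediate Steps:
(2729721 - 201507)*((874528 - 1*(-1875262)) - 3792849) = 2528214*((874528 + 1875262) - 3792849) = 2528214*(2749790 - 3792849) = 2528214*(-1043059) = -2637076366626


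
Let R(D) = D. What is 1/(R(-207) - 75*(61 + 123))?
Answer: -1/14007 ≈ -7.1393e-5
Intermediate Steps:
1/(R(-207) - 75*(61 + 123)) = 1/(-207 - 75*(61 + 123)) = 1/(-207 - 75*184) = 1/(-207 - 13800) = 1/(-14007) = -1/14007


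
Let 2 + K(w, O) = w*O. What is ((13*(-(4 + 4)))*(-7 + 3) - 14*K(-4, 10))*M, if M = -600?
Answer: -602400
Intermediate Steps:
K(w, O) = -2 + O*w (K(w, O) = -2 + w*O = -2 + O*w)
((13*(-(4 + 4)))*(-7 + 3) - 14*K(-4, 10))*M = ((13*(-(4 + 4)))*(-7 + 3) - 14*(-2 + 10*(-4)))*(-600) = ((13*(-1*8))*(-4) - 14*(-2 - 40))*(-600) = ((13*(-8))*(-4) - 14*(-42))*(-600) = (-104*(-4) - 1*(-588))*(-600) = (416 + 588)*(-600) = 1004*(-600) = -602400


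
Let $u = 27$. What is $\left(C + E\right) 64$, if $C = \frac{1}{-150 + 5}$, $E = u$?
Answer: $\frac{250496}{145} \approx 1727.6$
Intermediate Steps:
$E = 27$
$C = - \frac{1}{145}$ ($C = \frac{1}{-145} = - \frac{1}{145} \approx -0.0068966$)
$\left(C + E\right) 64 = \left(- \frac{1}{145} + 27\right) 64 = \frac{3914}{145} \cdot 64 = \frac{250496}{145}$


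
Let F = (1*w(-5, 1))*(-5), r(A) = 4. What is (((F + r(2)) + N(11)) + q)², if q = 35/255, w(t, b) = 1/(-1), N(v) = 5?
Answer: 519841/2601 ≈ 199.86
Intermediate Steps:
w(t, b) = -1
F = 5 (F = (1*(-1))*(-5) = -1*(-5) = 5)
q = 7/51 (q = 35*(1/255) = 7/51 ≈ 0.13725)
(((F + r(2)) + N(11)) + q)² = (((5 + 4) + 5) + 7/51)² = ((9 + 5) + 7/51)² = (14 + 7/51)² = (721/51)² = 519841/2601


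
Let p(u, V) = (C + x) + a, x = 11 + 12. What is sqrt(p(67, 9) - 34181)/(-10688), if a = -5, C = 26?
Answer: -3*I*sqrt(3793)/10688 ≈ -0.017287*I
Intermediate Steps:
x = 23
p(u, V) = 44 (p(u, V) = (26 + 23) - 5 = 49 - 5 = 44)
sqrt(p(67, 9) - 34181)/(-10688) = sqrt(44 - 34181)/(-10688) = sqrt(-34137)*(-1/10688) = (3*I*sqrt(3793))*(-1/10688) = -3*I*sqrt(3793)/10688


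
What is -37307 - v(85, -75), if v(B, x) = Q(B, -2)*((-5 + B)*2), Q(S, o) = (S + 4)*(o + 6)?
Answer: -94267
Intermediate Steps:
Q(S, o) = (4 + S)*(6 + o)
v(B, x) = (-10 + 2*B)*(16 + 4*B) (v(B, x) = (24 + 4*(-2) + 6*B + B*(-2))*((-5 + B)*2) = (24 - 8 + 6*B - 2*B)*(-10 + 2*B) = (16 + 4*B)*(-10 + 2*B) = (-10 + 2*B)*(16 + 4*B))
-37307 - v(85, -75) = -37307 - 8*(-5 + 85)*(4 + 85) = -37307 - 8*80*89 = -37307 - 1*56960 = -37307 - 56960 = -94267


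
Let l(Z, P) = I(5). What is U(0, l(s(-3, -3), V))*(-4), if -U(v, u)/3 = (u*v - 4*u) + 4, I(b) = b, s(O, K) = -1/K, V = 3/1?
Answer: -192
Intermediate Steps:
V = 3 (V = 3*1 = 3)
l(Z, P) = 5
U(v, u) = -12 + 12*u - 3*u*v (U(v, u) = -3*((u*v - 4*u) + 4) = -3*((-4*u + u*v) + 4) = -3*(4 - 4*u + u*v) = -12 + 12*u - 3*u*v)
U(0, l(s(-3, -3), V))*(-4) = (-12 + 12*5 - 3*5*0)*(-4) = (-12 + 60 + 0)*(-4) = 48*(-4) = -192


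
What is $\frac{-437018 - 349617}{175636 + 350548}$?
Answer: $- \frac{786635}{526184} \approx -1.495$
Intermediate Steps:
$\frac{-437018 - 349617}{175636 + 350548} = - \frac{786635}{526184}$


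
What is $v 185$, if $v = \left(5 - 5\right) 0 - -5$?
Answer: $925$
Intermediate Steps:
$v = 5$ ($v = 0 \cdot 0 + 5 = 0 + 5 = 5$)
$v 185 = 5 \cdot 185 = 925$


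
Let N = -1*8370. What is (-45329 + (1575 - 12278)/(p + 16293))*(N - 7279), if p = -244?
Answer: 1034962013616/1459 ≈ 7.0936e+8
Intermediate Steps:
N = -8370
(-45329 + (1575 - 12278)/(p + 16293))*(N - 7279) = (-45329 + (1575 - 12278)/(-244 + 16293))*(-8370 - 7279) = (-45329 - 10703/16049)*(-15649) = (-45329 - 10703*1/16049)*(-15649) = (-45329 - 973/1459)*(-15649) = -66135984/1459*(-15649) = 1034962013616/1459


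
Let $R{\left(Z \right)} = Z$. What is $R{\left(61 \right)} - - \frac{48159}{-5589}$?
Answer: $\frac{32530}{621} \approx 52.383$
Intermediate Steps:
$R{\left(61 \right)} - - \frac{48159}{-5589} = 61 - - \frac{48159}{-5589} = 61 - \left(-48159\right) \left(- \frac{1}{5589}\right) = 61 - \frac{5351}{621} = \frac{32530}{621}$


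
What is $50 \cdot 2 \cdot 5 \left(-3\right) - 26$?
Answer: $-1526$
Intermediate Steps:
$50 \cdot 2 \cdot 5 \left(-3\right) - 26 = 50 \cdot 10 \left(-3\right) - 26 = 50 \left(-30\right) - 26 = -1500 - 26 = -1526$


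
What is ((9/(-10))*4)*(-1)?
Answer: 18/5 ≈ 3.6000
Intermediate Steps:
((9/(-10))*4)*(-1) = ((9*(-⅒))*4)*(-1) = -9/10*4*(-1) = -18/5*(-1) = 18/5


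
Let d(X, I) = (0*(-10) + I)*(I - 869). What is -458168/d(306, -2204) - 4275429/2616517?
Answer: -7538955807881/4430346764291 ≈ -1.7017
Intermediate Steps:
d(X, I) = I*(-869 + I) (d(X, I) = (0 + I)*(-869 + I) = I*(-869 + I))
-458168/d(306, -2204) - 4275429/2616517 = -458168*(-1/(2204*(-869 - 2204))) - 4275429/2616517 = -458168/((-2204*(-3073))) - 4275429*1/2616517 = -458168/6772892 - 4275429/2616517 = -458168*1/6772892 - 4275429/2616517 = -114542/1693223 - 4275429/2616517 = -7538955807881/4430346764291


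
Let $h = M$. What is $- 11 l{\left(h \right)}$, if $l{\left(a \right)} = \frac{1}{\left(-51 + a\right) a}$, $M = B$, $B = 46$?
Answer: $\frac{11}{230} \approx 0.047826$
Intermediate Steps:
$M = 46$
$h = 46$
$l{\left(a \right)} = \frac{1}{a \left(-51 + a\right)}$
$- 11 l{\left(h \right)} = - 11 \frac{1}{46 \left(-51 + 46\right)} = - 11 \frac{1}{46 \left(-5\right)} = - 11 \cdot \frac{1}{46} \left(- \frac{1}{5}\right) = \left(-11\right) \left(- \frac{1}{230}\right) = \frac{11}{230}$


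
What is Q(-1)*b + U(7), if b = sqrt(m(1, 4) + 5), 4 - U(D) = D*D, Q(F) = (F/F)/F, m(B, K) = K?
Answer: -48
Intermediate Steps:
Q(F) = 1/F
U(D) = 4 - D**2 (U(D) = 4 - D*D = 4 - D**2)
b = 3 (b = sqrt(4 + 5) = sqrt(9) = 3)
Q(-1)*b + U(7) = 3/(-1) + (4 - 1*7**2) = -1*3 + (4 - 1*49) = -3 + (4 - 49) = -3 - 45 = -48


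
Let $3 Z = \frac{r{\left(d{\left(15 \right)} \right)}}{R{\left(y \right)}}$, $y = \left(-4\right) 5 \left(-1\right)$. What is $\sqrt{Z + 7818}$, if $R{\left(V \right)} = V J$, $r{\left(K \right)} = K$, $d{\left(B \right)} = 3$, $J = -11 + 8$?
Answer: $\frac{\sqrt{7036185}}{30} \approx 88.419$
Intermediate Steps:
$J = -3$
$y = 20$ ($y = \left(-20\right) \left(-1\right) = 20$)
$R{\left(V \right)} = - 3 V$ ($R{\left(V \right)} = V \left(-3\right) = - 3 V$)
$Z = - \frac{1}{60}$ ($Z = \frac{3 \frac{1}{\left(-3\right) 20}}{3} = \frac{3 \frac{1}{-60}}{3} = \frac{3 \left(- \frac{1}{60}\right)}{3} = \frac{1}{3} \left(- \frac{1}{20}\right) = - \frac{1}{60} \approx -0.016667$)
$\sqrt{Z + 7818} = \sqrt{- \frac{1}{60} + 7818} = \sqrt{\frac{469079}{60}} = \frac{\sqrt{7036185}}{30}$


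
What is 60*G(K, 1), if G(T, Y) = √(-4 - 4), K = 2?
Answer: 120*I*√2 ≈ 169.71*I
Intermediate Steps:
G(T, Y) = 2*I*√2 (G(T, Y) = √(-8) = 2*I*√2)
60*G(K, 1) = 60*(2*I*√2) = 120*I*√2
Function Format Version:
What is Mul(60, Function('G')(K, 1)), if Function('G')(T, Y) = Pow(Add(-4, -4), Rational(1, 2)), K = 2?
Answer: Mul(120, I, Pow(2, Rational(1, 2))) ≈ Mul(169.71, I)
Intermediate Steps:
Function('G')(T, Y) = Mul(2, I, Pow(2, Rational(1, 2))) (Function('G')(T, Y) = Pow(-8, Rational(1, 2)) = Mul(2, I, Pow(2, Rational(1, 2))))
Mul(60, Function('G')(K, 1)) = Mul(60, Mul(2, I, Pow(2, Rational(1, 2)))) = Mul(120, I, Pow(2, Rational(1, 2)))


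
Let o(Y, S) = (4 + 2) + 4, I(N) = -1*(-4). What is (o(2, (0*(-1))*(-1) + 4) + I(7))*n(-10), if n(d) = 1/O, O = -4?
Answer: -7/2 ≈ -3.5000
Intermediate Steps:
I(N) = 4
n(d) = -1/4 (n(d) = 1/(-4) = -1/4)
o(Y, S) = 10 (o(Y, S) = 6 + 4 = 10)
(o(2, (0*(-1))*(-1) + 4) + I(7))*n(-10) = (10 + 4)*(-1/4) = 14*(-1/4) = -7/2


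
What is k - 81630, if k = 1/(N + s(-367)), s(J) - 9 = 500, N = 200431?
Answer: -16402732199/200940 ≈ -81630.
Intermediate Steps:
s(J) = 509 (s(J) = 9 + 500 = 509)
k = 1/200940 (k = 1/(200431 + 509) = 1/200940 ≈ 4.9766e-6)
k - 81630 = 1/200940 - 81630 = -16402732199/200940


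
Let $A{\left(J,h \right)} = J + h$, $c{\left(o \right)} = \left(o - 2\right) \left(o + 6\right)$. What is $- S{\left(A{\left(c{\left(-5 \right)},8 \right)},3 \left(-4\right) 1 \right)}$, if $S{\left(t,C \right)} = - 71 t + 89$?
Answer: $-18$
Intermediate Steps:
$c{\left(o \right)} = \left(-2 + o\right) \left(6 + o\right)$
$S{\left(t,C \right)} = 89 - 71 t$
$- S{\left(A{\left(c{\left(-5 \right)},8 \right)},3 \left(-4\right) 1 \right)} = - (89 - 71 \left(\left(-12 + \left(-5\right)^{2} + 4 \left(-5\right)\right) + 8\right)) = - (89 - 71 \left(\left(-12 + 25 - 20\right) + 8\right)) = - (89 - 71 \left(-7 + 8\right)) = - (89 - 71) = \left(-1\right) 18 = -18$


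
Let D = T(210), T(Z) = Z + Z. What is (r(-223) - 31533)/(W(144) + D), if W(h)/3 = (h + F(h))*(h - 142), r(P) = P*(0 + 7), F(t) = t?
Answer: -16547/1074 ≈ -15.407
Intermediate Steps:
r(P) = 7*P (r(P) = P*7 = 7*P)
W(h) = 6*h*(-142 + h) (W(h) = 3*((h + h)*(h - 142)) = 3*((2*h)*(-142 + h)) = 3*(2*h*(-142 + h)) = 6*h*(-142 + h))
T(Z) = 2*Z
D = 420 (D = 2*210 = 420)
(r(-223) - 31533)/(W(144) + D) = (7*(-223) - 31533)/(6*144*(-142 + 144) + 420) = (-1561 - 31533)/(6*144*2 + 420) = -33094/(1728 + 420) = -33094/2148 = -33094*1/2148 = -16547/1074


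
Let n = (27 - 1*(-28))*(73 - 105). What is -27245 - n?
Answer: -25485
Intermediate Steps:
n = -1760 (n = (27 + 28)*(-32) = 55*(-32) = -1760)
-27245 - n = -27245 - 1*(-1760) = -27245 + 1760 = -25485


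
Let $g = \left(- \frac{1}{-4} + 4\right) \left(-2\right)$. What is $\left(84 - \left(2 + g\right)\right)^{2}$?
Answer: $\frac{32761}{4} \approx 8190.3$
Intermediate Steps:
$g = - \frac{17}{2}$ ($g = \left(\left(-1\right) \left(- \frac{1}{4}\right) + 4\right) \left(-2\right) = \left(\frac{1}{4} + 4\right) \left(-2\right) = \frac{17}{4} \left(-2\right) = - \frac{17}{2} \approx -8.5$)
$\left(84 - \left(2 + g\right)\right)^{2} = \left(84 - - \frac{13}{2}\right)^{2} = \left(84 + \left(-2 + \frac{17}{2}\right)\right)^{2} = \left(84 + \frac{13}{2}\right)^{2} = \left(\frac{181}{2}\right)^{2} = \frac{32761}{4}$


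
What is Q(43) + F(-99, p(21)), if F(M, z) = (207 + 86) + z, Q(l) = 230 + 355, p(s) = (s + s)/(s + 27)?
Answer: 7031/8 ≈ 878.88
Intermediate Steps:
p(s) = 2*s/(27 + s) (p(s) = (2*s)/(27 + s) = 2*s/(27 + s))
Q(l) = 585
F(M, z) = 293 + z
Q(43) + F(-99, p(21)) = 585 + (293 + 2*21/(27 + 21)) = 585 + (293 + 2*21/48) = 585 + (293 + 2*21*(1/48)) = 585 + (293 + 7/8) = 585 + 2351/8 = 7031/8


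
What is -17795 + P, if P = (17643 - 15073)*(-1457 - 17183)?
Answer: -47922595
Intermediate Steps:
P = -47904800 (P = 2570*(-18640) = -47904800)
-17795 + P = -17795 - 47904800 = -47922595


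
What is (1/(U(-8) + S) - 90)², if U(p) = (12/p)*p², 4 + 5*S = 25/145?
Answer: 1595004814225/196868961 ≈ 8101.9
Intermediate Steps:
S = -111/145 (S = -⅘ + (25/145)/5 = -⅘ + (25*(1/145))/5 = -⅘ + (⅕)*(5/29) = -⅘ + 1/29 = -111/145 ≈ -0.76552)
U(p) = 12*p
(1/(U(-8) + S) - 90)² = (1/(12*(-8) - 111/145) - 90)² = (1/(-96 - 111/145) - 90)² = (1/(-14031/145) - 90)² = (-145/14031 - 90)² = (-1262935/14031)² = 1595004814225/196868961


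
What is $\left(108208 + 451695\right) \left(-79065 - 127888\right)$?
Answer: $-115873605559$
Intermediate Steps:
$\left(108208 + 451695\right) \left(-79065 - 127888\right) = 559903 \left(-206953\right) = -115873605559$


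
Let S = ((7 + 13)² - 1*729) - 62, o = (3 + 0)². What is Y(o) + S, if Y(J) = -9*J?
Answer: -472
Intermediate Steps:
o = 9 (o = 3² = 9)
S = -391 (S = (20² - 729) - 62 = (400 - 729) - 62 = -329 - 62 = -391)
Y(o) + S = -9*9 - 391 = -81 - 391 = -472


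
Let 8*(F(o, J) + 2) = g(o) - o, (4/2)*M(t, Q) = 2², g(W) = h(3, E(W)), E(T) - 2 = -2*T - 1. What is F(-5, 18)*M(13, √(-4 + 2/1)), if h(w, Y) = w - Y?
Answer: -19/4 ≈ -4.7500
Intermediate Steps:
E(T) = 1 - 2*T (E(T) = 2 + (-2*T - 1) = 2 + (-1 - 2*T) = 1 - 2*T)
g(W) = 2 + 2*W (g(W) = 3 - (1 - 2*W) = 3 + (-1 + 2*W) = 2 + 2*W)
M(t, Q) = 2 (M(t, Q) = (½)*2² = (½)*4 = 2)
F(o, J) = -7/4 + o/8 (F(o, J) = -2 + ((2 + 2*o) - o)/8 = -2 + (2 + o)/8 = -2 + (¼ + o/8) = -7/4 + o/8)
F(-5, 18)*M(13, √(-4 + 2/1)) = (-7/4 + (⅛)*(-5))*2 = (-7/4 - 5/8)*2 = -19/8*2 = -19/4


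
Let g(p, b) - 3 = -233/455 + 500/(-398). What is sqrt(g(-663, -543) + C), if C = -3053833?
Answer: 3*I*sqrt(2781836142738835)/90545 ≈ 1747.5*I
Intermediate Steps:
g(p, b) = 111518/90545 (g(p, b) = 3 + (-233/455 + 500/(-398)) = 3 + (-233*1/455 + 500*(-1/398)) = 3 + (-233/455 - 250/199) = 3 - 160117/90545 = 111518/90545)
sqrt(g(-663, -543) + C) = sqrt(111518/90545 - 3053833) = sqrt(-276509197467/90545) = 3*I*sqrt(2781836142738835)/90545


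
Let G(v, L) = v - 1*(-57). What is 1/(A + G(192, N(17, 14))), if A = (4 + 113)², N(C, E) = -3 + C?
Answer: 1/13938 ≈ 7.1746e-5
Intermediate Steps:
G(v, L) = 57 + v (G(v, L) = v + 57 = 57 + v)
A = 13689 (A = 117² = 13689)
1/(A + G(192, N(17, 14))) = 1/(13689 + (57 + 192)) = 1/(13689 + 249) = 1/13938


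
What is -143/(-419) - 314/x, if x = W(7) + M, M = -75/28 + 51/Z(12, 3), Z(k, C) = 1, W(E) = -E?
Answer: -3518397/484783 ≈ -7.2577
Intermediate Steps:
M = 1353/28 (M = -75/28 + 51/1 = -75*1/28 + 51*1 = -75/28 + 51 = 1353/28 ≈ 48.321)
x = 1157/28 (x = -1*7 + 1353/28 = -7 + 1353/28 = 1157/28 ≈ 41.321)
-143/(-419) - 314/x = -143/(-419) - 314/1157/28 = -143*(-1/419) - 314*28/1157 = 143/419 - 8792/1157 = -3518397/484783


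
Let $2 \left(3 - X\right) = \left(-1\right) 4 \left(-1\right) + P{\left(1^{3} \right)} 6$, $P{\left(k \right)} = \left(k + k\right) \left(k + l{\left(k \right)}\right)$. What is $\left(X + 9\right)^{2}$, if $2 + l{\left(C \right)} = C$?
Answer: $100$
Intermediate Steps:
$l{\left(C \right)} = -2 + C$
$P{\left(k \right)} = 2 k \left(-2 + 2 k\right)$ ($P{\left(k \right)} = \left(k + k\right) \left(k + \left(-2 + k\right)\right) = 2 k \left(-2 + 2 k\right)$)
$X = 1$ ($X = 3 - \frac{\left(-1\right) 4 \left(-1\right) + 4 \cdot 1^{3} \left(-1 + 1^{3}\right) 6}{2} = 3 - \frac{\left(-4\right) \left(-1\right) + 4 \cdot 1 \left(-1 + 1\right) 6}{2} = 3 - \frac{4 + 4 \cdot 1 \cdot 0 \cdot 6}{2} = 3 - \frac{4 + 0 \cdot 6}{2} = 3 - \frac{4 + 0}{2} = 3 - 2 = 1$)
$\left(X + 9\right)^{2} = \left(1 + 9\right)^{2} = 10^{2} = 100$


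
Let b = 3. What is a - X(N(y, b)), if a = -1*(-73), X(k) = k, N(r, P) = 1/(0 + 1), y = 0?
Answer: 72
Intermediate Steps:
N(r, P) = 1 (N(r, P) = 1/1 = 1)
a = 73
a - X(N(y, b)) = 73 - 1*1 = 73 - 1 = 72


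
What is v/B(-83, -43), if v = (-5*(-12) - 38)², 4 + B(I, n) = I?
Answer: -484/87 ≈ -5.5632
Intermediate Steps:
B(I, n) = -4 + I
v = 484 (v = (60 - 38)² = 22² = 484)
v/B(-83, -43) = 484/(-4 - 83) = 484/(-87) = 484*(-1/87) = -484/87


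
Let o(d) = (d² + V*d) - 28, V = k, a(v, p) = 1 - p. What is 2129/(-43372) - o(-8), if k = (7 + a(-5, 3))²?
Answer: 7110879/43372 ≈ 163.95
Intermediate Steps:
k = 25 (k = (7 + (1 - 1*3))² = (7 + (1 - 3))² = (7 - 2)² = 5² = 25)
V = 25
o(d) = -28 + d² + 25*d (o(d) = (d² + 25*d) - 28 = -28 + d² + 25*d)
2129/(-43372) - o(-8) = 2129/(-43372) - (-28 + (-8)² + 25*(-8)) = 2129*(-1/43372) - (-28 + 64 - 200) = -2129/43372 - 1*(-164) = -2129/43372 + 164 = 7110879/43372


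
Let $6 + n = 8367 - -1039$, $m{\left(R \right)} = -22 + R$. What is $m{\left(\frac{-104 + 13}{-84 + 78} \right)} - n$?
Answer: $- \frac{56441}{6} \approx -9406.8$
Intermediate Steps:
$n = 9400$ ($n = -6 + \left(8367 - -1039\right) = -6 + \left(8367 + 1039\right) = -6 + 9406 = 9400$)
$m{\left(\frac{-104 + 13}{-84 + 78} \right)} - n = \left(-22 + \frac{-104 + 13}{-84 + 78}\right) - 9400 = \left(-22 - \frac{91}{-6}\right) - 9400 = \left(-22 - - \frac{91}{6}\right) - 9400 = \left(-22 + \frac{91}{6}\right) - 9400 = - \frac{41}{6} - 9400 = - \frac{56441}{6}$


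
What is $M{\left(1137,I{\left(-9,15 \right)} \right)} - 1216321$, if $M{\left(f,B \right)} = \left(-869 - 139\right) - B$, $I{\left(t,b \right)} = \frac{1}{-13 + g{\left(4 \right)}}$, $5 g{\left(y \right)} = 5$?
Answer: $- \frac{14607947}{12} \approx -1.2173 \cdot 10^{6}$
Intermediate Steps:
$g{\left(y \right)} = 1$ ($g{\left(y \right)} = \frac{1}{5} \cdot 5 = 1$)
$I{\left(t,b \right)} = - \frac{1}{12}$ ($I{\left(t,b \right)} = \frac{1}{-13 + 1} = \frac{1}{-12} = - \frac{1}{12}$)
$M{\left(f,B \right)} = -1008 - B$ ($M{\left(f,B \right)} = \left(-869 - 139\right) - B = -1008 - B$)
$M{\left(1137,I{\left(-9,15 \right)} \right)} - 1216321 = \left(-1008 - - \frac{1}{12}\right) - 1216321 = \left(-1008 + \frac{1}{12}\right) - 1216321 = - \frac{12095}{12} - 1216321 = - \frac{14607947}{12}$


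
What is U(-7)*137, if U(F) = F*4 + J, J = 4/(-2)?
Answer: -4110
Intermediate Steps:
J = -2 (J = 4*(-1/2) = -2)
U(F) = -2 + 4*F (U(F) = F*4 - 2 = 4*F - 2 = -2 + 4*F)
U(-7)*137 = (-2 + 4*(-7))*137 = (-2 - 28)*137 = -30*137 = -4110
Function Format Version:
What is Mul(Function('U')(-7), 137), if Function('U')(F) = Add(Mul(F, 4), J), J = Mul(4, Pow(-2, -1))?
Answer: -4110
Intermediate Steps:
J = -2 (J = Mul(4, Rational(-1, 2)) = -2)
Function('U')(F) = Add(-2, Mul(4, F)) (Function('U')(F) = Add(Mul(F, 4), -2) = Add(Mul(4, F), -2) = Add(-2, Mul(4, F)))
Mul(Function('U')(-7), 137) = Mul(Add(-2, Mul(4, -7)), 137) = Mul(Add(-2, -28), 137) = Mul(-30, 137) = -4110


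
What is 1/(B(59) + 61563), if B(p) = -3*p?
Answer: 1/61386 ≈ 1.6290e-5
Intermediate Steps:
1/(B(59) + 61563) = 1/(-3*59 + 61563) = 1/(-177 + 61563) = 1/61386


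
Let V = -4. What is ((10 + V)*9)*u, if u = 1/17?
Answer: 54/17 ≈ 3.1765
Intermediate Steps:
u = 1/17 ≈ 0.058824
((10 + V)*9)*u = ((10 - 4)*9)*(1/17) = (6*9)*(1/17) = 54*(1/17) = 54/17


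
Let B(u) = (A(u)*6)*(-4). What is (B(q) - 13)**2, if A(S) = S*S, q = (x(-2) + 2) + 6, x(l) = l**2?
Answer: 12033961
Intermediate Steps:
q = 12 (q = ((-2)**2 + 2) + 6 = (4 + 2) + 6 = 6 + 6 = 12)
A(S) = S**2
B(u) = -24*u**2 (B(u) = (u**2*6)*(-4) = (6*u**2)*(-4) = -24*u**2)
(B(q) - 13)**2 = (-24*12**2 - 13)**2 = (-24*144 - 13)**2 = (-3456 - 13)**2 = (-3469)**2 = 12033961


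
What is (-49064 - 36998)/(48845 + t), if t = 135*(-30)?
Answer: -86062/44795 ≈ -1.9212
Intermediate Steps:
t = -4050
(-49064 - 36998)/(48845 + t) = (-49064 - 36998)/(48845 - 4050) = -86062/44795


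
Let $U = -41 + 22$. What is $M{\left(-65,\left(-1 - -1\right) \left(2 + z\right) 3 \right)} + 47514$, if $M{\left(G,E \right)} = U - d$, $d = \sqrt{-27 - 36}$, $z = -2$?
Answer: $47495 - 3 i \sqrt{7} \approx 47495.0 - 7.9373 i$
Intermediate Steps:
$d = 3 i \sqrt{7}$ ($d = \sqrt{-63} = 3 i \sqrt{7} \approx 7.9373 i$)
$U = -19$
$M{\left(G,E \right)} = -19 - 3 i \sqrt{7}$
$M{\left(-65,\left(-1 - -1\right) \left(2 + z\right) 3 \right)} + 47514 = \left(-19 - 3 i \sqrt{7}\right) + 47514 = 47495 - 3 i \sqrt{7}$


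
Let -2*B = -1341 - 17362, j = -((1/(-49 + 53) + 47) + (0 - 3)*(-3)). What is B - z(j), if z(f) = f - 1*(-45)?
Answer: 37451/4 ≈ 9362.8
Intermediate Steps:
j = -225/4 (j = -((1/4 + 47) - 3*(-3)) = -((¼ + 47) + 9) = -(189/4 + 9) = -1*225/4 = -225/4 ≈ -56.250)
B = 18703/2 (B = -(-1341 - 17362)/2 = -½*(-18703) = 18703/2 ≈ 9351.5)
z(f) = 45 + f (z(f) = f + 45 = 45 + f)
B - z(j) = 18703/2 - (45 - 225/4) = 18703/2 - 1*(-45/4) = 18703/2 + 45/4 = 37451/4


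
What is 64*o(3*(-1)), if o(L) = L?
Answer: -192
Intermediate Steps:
64*o(3*(-1)) = 64*(3*(-1)) = 64*(-3) = -192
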